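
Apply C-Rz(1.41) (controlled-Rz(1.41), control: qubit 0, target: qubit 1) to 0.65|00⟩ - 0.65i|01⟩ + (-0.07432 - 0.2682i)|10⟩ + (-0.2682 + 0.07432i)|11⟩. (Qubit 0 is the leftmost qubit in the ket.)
0.65|00⟩ - 0.65i|01⟩ + (-0.2304 - 0.1561i)|10⟩ + (-0.2524 - 0.1172i)|11⟩

C-Rz(1.41) leaves the control-|0⟩ kets |00⟩, |01⟩ unchanged and applies Rz(1.41) to qubit 1 on the control-|1⟩ pair (|10⟩, |11⟩).
Rz(1.41) = [[e^(−iθ/2), 0], [0, e^(iθ/2)]] with e^(±iθ/2) = cos(θ/2) ± i·sin(θ/2); θ = 1.41, cos(θ/2) ≈ 0.761612, sin(θ/2) ≈ 0.648034.
With a = amp(|10⟩) = (-0.07432 - 0.2682i) and b = amp(|11⟩) = (-0.2682 + 0.07432i):
new amp(|10⟩) = (0.761612 - 0.648034i)·a = (-0.2304 - 0.1561i)
new amp(|11⟩) = (0.761612 + 0.648034i)·b = (-0.2524 - 0.1172i)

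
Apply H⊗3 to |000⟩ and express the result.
1/√8|000⟩ + 1/√8|001⟩ + 1/√8|010⟩ + 1/√8|011⟩ + 1/√8|100⟩ + 1/√8|101⟩ + 1/√8|110⟩ + 1/√8|111⟩

H⊗3 gives amp(|y⟩) = (1/2√2) Σ_x (−1)^(x·y) amp(|x⟩), where x·y is the number of positions in which both x and y have a 1.
|000⟩: (1)/(2√2) = 1/√8
|001⟩: (1)/(2√2) = 1/√8
|010⟩: (1)/(2√2) = 1/√8
|011⟩: (1)/(2√2) = 1/√8
|100⟩: (1)/(2√2) = 1/√8
|101⟩: (1)/(2√2) = 1/√8
|110⟩: (1)/(2√2) = 1/√8
|111⟩: (1)/(2√2) = 1/√8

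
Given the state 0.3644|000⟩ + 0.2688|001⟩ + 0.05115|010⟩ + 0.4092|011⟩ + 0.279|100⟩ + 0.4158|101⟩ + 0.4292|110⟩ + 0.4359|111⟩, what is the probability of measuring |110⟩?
0.1842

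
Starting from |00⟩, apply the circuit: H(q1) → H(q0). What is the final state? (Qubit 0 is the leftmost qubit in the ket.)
1/2|00⟩ + 1/2|01⟩ + 1/2|10⟩ + 1/2|11⟩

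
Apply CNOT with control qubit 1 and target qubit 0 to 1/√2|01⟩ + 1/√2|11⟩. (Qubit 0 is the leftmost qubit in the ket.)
1/√2|01⟩ + 1/√2|11⟩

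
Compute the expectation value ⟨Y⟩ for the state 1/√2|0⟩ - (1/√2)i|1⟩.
-1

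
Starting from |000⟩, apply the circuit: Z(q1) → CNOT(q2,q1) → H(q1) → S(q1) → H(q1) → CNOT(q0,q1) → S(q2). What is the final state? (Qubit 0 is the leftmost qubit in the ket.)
(1/2 + (1/2)i)|000⟩ + (1/2 - (1/2)i)|010⟩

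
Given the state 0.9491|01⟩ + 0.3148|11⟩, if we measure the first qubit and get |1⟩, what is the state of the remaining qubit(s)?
|1⟩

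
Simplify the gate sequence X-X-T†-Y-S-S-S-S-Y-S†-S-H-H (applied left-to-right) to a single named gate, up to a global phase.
T†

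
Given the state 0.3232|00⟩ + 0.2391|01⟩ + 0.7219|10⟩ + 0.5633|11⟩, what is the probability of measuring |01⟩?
0.05717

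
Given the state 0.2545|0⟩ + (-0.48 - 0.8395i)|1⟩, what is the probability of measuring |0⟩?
0.06477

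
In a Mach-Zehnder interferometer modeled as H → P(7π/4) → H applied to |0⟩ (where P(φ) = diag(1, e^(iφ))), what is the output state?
(0.8536 - (1/√8)i)|0⟩ + (0.1464 + (1/√8)i)|1⟩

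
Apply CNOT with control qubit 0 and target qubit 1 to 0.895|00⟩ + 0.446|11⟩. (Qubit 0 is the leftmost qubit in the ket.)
0.895|00⟩ + 0.446|10⟩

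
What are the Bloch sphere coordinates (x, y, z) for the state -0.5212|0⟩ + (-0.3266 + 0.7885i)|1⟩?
(0.3404, -0.8219, -0.4568)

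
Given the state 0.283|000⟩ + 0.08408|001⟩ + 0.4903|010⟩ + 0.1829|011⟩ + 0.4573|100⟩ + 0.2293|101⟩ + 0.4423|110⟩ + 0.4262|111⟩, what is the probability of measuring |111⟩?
0.1816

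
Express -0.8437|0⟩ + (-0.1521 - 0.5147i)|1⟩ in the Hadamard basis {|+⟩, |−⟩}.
(-0.7041 - 0.3639i)|+⟩ + (-0.489 + 0.3639i)|−⟩

With |ψ⟩ = α|0⟩ + β|1⟩, the Hadamard-basis coefficients are ⟨+|ψ⟩ = (α + β)/√2 and ⟨−|ψ⟩ = (α − β)/√2.
Here α = -0.8437, β = (-0.1521 - 0.5147i): (α + β)/√2 = (-0.7041 - 0.3639i), (α − β)/√2 = (-0.489 + 0.3639i).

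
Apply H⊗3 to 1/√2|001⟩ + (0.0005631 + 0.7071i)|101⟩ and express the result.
(0.2502 + 0.25i)|000⟩ + (-0.2502 - 0.25i)|001⟩ + (0.2502 + 0.25i)|010⟩ + (-0.2502 - 0.25i)|011⟩ + (0.2498 - 0.25i)|100⟩ + (-0.2498 + 0.25i)|101⟩ + (0.2498 - 0.25i)|110⟩ + (-0.2498 + 0.25i)|111⟩

H⊗3 gives amp(|y⟩) = (1/2√2) Σ_x (−1)^(x·y) amp(|x⟩), where x·y is the number of positions in which both x and y have a 1.
|000⟩: (1/√2 + (0.0005631 + 0.7071i))/(2√2) = (0.2502 + 0.25i)
|001⟩: (-1/√2 - (0.0005631 + 0.7071i))/(2√2) = (-0.2502 - 0.25i)
|010⟩: (1/√2 + (0.0005631 + 0.7071i))/(2√2) = (0.2502 + 0.25i)
|011⟩: (-1/√2 - (0.0005631 + 0.7071i))/(2√2) = (-0.2502 - 0.25i)
|100⟩: (1/√2 - (0.0005631 + 0.7071i))/(2√2) = (0.2498 - 0.25i)
|101⟩: (-1/√2 + (0.0005631 + 0.7071i))/(2√2) = (-0.2498 + 0.25i)
|110⟩: (1/√2 - (0.0005631 + 0.7071i))/(2√2) = (0.2498 - 0.25i)
|111⟩: (-1/√2 + (0.0005631 + 0.7071i))/(2√2) = (-0.2498 + 0.25i)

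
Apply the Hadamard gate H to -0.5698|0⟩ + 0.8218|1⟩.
0.1782|0⟩ - 0.984|1⟩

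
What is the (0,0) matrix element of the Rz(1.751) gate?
(0.6406 - 0.7679i)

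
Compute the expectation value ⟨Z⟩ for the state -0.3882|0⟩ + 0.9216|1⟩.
-0.6986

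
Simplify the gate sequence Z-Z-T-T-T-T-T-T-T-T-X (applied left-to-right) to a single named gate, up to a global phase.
X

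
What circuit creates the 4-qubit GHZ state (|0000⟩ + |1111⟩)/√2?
H(q0) → CNOT(q0,q1) → CNOT(q0,q2) → CNOT(q0,q3)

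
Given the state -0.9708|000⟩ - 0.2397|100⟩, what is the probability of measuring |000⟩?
0.9425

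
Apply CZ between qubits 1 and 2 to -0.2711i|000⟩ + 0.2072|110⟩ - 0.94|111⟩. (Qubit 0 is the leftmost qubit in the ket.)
-0.2711i|000⟩ + 0.2072|110⟩ + 0.94|111⟩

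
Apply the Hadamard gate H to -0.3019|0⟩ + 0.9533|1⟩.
0.4606|0⟩ - 0.8876|1⟩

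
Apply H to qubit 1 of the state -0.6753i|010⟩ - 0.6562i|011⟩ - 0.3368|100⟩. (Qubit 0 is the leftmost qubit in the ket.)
-0.4775i|000⟩ - 0.464i|001⟩ + 0.4775i|010⟩ + 0.464i|011⟩ - 0.2382|100⟩ - 0.2382|110⟩

H on qubit 1 mixes each pair of kets that differ only in qubit 1: amplitudes (a, b) of (|…0…⟩, |…1…⟩) become ((a + b)/√2, (a − b)/√2). Kets absent from the input have amplitude 0.
(|000⟩, |010⟩): (a, b) = (0, -0.6753i) → (-0.4775i, 0.4775i)
(|001⟩, |011⟩): (a, b) = (0, -0.6562i) → (-0.464i, 0.464i)
(|100⟩, |110⟩): (a, b) = (-0.3368, 0) → (-0.2382, -0.2382)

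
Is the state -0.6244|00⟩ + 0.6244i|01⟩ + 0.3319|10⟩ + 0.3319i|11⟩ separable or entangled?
Entangled

Writing the state as a|00⟩ + b|01⟩ + c|10⟩ + d|11⟩, it is a product state iff ad − bc = 0.
Here (a, b, c, d) = (-0.6244, 0.6244i, 0.3319, 0.3319i): ad − bc = (-0.6244)(0.3319i) − (0.6244i)(0.3319) = -0.4145i ≠ 0, so the state is entangled.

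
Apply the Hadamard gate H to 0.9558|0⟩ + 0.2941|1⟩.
0.8838|0⟩ + 0.4679|1⟩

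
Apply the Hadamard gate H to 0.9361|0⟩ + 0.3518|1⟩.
0.9107|0⟩ + 0.4132|1⟩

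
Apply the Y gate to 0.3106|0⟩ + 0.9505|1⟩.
-0.9505i|0⟩ + 0.3106i|1⟩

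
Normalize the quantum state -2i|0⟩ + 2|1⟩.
-(1/√2)i|0⟩ + 1/√2|1⟩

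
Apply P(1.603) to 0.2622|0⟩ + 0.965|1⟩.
0.2622|0⟩ + (-0.03107 + 0.9645i)|1⟩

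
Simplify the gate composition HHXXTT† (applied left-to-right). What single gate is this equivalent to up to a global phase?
I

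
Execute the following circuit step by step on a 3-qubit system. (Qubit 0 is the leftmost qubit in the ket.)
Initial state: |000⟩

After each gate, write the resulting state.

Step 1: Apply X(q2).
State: |001⟩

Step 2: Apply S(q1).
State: |001⟩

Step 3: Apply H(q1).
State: 1/√2|001⟩ + 1/√2|011⟩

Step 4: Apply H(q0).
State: 1/2|001⟩ + 1/2|011⟩ + 1/2|101⟩ + 1/2|111⟩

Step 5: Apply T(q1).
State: 1/2|001⟩ + (1/√8 + (1/√8)i)|011⟩ + 1/2|101⟩ + (1/√8 + (1/√8)i)|111⟩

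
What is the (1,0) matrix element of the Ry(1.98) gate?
0.836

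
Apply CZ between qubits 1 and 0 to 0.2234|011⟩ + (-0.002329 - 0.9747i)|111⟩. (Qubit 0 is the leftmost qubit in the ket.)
0.2234|011⟩ + (0.002329 + 0.9747i)|111⟩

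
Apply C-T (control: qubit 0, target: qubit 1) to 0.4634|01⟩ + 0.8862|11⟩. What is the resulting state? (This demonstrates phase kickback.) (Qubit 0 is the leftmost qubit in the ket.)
0.4634|01⟩ + (0.6266 + 0.6266i)|11⟩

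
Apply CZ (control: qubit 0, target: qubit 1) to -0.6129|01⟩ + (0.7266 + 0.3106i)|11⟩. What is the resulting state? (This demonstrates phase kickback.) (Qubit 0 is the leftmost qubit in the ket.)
-0.6129|01⟩ + (-0.7266 - 0.3106i)|11⟩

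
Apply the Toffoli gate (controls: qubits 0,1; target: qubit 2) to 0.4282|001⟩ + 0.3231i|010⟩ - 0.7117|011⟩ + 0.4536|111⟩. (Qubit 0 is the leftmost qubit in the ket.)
0.4282|001⟩ + 0.3231i|010⟩ - 0.7117|011⟩ + 0.4536|110⟩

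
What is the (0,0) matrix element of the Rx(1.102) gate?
0.852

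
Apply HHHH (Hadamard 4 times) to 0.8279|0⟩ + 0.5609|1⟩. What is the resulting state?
0.8279|0⟩ + 0.5609|1⟩

H² = I, so an even number of Hadamards cancels: H^4 = I and the state is unchanged.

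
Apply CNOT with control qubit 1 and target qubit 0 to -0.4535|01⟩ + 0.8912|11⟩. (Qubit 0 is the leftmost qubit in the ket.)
0.8912|01⟩ - 0.4535|11⟩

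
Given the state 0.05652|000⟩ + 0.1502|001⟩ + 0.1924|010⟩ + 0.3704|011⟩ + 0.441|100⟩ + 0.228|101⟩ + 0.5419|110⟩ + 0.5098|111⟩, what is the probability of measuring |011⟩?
0.1372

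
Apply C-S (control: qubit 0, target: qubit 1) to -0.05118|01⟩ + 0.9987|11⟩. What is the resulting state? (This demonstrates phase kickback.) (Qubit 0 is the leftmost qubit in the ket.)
-0.05118|01⟩ + 0.9987i|11⟩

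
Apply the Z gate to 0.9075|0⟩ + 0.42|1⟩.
0.9075|0⟩ - 0.42|1⟩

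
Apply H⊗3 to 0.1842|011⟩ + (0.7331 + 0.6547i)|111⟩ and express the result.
(0.3243 + 0.2315i)|000⟩ + (-0.3243 - 0.2315i)|001⟩ + (-0.3243 - 0.2315i)|010⟩ + (0.3243 + 0.2315i)|011⟩ + (-0.1941 - 0.2315i)|100⟩ + (0.1941 + 0.2315i)|101⟩ + (0.1941 + 0.2315i)|110⟩ + (-0.1941 - 0.2315i)|111⟩

H⊗3 gives amp(|y⟩) = (1/2√2) Σ_x (−1)^(x·y) amp(|x⟩), where x·y is the number of positions in which both x and y have a 1.
|000⟩: (0.1842 + (0.7331 + 0.6547i))/(2√2) = (0.3243 + 0.2315i)
|001⟩: (-0.1842 - (0.7331 + 0.6547i))/(2√2) = (-0.3243 - 0.2315i)
|010⟩: (-0.1842 - (0.7331 + 0.6547i))/(2√2) = (-0.3243 - 0.2315i)
|011⟩: (0.1842 + (0.7331 + 0.6547i))/(2√2) = (0.3243 + 0.2315i)
|100⟩: (0.1842 - (0.7331 + 0.6547i))/(2√2) = (-0.1941 - 0.2315i)
|101⟩: (-0.1842 + (0.7331 + 0.6547i))/(2√2) = (0.1941 + 0.2315i)
|110⟩: (-0.1842 + (0.7331 + 0.6547i))/(2√2) = (0.1941 + 0.2315i)
|111⟩: (0.1842 - (0.7331 + 0.6547i))/(2√2) = (-0.1941 - 0.2315i)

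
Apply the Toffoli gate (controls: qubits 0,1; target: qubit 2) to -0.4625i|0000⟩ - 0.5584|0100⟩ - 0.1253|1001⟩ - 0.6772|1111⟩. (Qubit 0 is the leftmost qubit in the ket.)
-0.4625i|0000⟩ - 0.5584|0100⟩ - 0.1253|1001⟩ - 0.6772|1101⟩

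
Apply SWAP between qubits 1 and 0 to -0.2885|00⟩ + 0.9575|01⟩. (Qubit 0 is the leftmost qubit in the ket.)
-0.2885|00⟩ + 0.9575|10⟩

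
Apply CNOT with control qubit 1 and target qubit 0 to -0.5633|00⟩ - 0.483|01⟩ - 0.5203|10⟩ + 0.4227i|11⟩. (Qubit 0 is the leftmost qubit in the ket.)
-0.5633|00⟩ + 0.4227i|01⟩ - 0.5203|10⟩ - 0.483|11⟩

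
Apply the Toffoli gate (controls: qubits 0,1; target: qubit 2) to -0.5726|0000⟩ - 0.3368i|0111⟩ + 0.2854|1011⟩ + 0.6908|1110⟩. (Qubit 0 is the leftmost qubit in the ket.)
-0.5726|0000⟩ - 0.3368i|0111⟩ + 0.2854|1011⟩ + 0.6908|1100⟩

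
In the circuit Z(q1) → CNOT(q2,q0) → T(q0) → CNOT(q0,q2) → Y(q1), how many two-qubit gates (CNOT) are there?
2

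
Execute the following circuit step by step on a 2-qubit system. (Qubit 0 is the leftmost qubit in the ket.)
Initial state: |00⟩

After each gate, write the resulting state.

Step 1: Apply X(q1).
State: |01⟩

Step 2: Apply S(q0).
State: |01⟩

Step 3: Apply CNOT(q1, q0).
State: |11⟩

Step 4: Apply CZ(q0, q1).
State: -|11⟩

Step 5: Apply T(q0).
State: (-1/√2 - (1/√2)i)|11⟩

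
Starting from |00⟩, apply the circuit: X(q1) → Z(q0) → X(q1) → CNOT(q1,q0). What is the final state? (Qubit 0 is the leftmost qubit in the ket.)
|00⟩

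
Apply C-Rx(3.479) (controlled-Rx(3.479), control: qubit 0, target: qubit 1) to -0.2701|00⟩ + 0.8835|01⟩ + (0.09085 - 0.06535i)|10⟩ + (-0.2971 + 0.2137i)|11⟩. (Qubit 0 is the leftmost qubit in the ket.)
-0.2701|00⟩ + 0.8835|01⟩ + (0.1954 + 0.3039i)|10⟩ + (-0.01454 - 0.1254i)|11⟩

C-Rx(3.479) leaves the control-|0⟩ kets |00⟩, |01⟩ unchanged and applies Rx(3.479) to qubit 1 on the control-|1⟩ pair (|10⟩, |11⟩).
Rx(3.479) = [[cos(θ/2), −i·sin(θ/2)], [−i·sin(θ/2), cos(θ/2)]]; θ = 3.479, cos(θ/2) ≈ -0.167905, sin(θ/2) ≈ 0.985803.
With a = amp(|10⟩) = (0.09085 - 0.06535i) and b = amp(|11⟩) = (-0.2971 + 0.2137i):
new amp(|10⟩) = (-0.167905)·a + (-0.985803i)·b = (0.1954 + 0.3039i)
new amp(|11⟩) = (-0.985803i)·a + (-0.167905)·b = (-0.01454 - 0.1254i)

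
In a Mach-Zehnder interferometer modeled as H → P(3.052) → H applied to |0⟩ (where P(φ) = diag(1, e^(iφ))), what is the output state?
(0.002005 + 0.04474i)|0⟩ + (0.998 - 0.04474i)|1⟩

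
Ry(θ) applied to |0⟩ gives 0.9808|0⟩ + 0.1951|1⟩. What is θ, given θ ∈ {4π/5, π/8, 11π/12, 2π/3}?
π/8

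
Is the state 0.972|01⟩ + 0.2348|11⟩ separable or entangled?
Separable

Writing the state as a|00⟩ + b|01⟩ + c|10⟩ + d|11⟩, it is a product state iff ad − bc = 0.
Here (a, b, c, d) = (0, 0.972, 0, 0.2348): ad − bc = (0)(0.2348) − (0.972)(0) = 0, so the state is separable.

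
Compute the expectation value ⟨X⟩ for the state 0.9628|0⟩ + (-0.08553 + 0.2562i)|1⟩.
-0.1647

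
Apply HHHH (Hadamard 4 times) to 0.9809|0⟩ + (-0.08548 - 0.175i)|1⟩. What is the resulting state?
0.9809|0⟩ + (-0.08548 - 0.175i)|1⟩

H² = I, so an even number of Hadamards cancels: H^4 = I and the state is unchanged.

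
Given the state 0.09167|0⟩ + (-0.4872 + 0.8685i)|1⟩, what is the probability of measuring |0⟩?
0.008403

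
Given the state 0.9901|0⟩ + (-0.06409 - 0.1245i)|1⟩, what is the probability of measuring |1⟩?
0.01961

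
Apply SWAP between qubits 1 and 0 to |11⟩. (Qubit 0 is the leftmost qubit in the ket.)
|11⟩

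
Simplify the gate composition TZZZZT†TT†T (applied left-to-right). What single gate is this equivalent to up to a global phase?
T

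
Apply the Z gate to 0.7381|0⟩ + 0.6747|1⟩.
0.7381|0⟩ - 0.6747|1⟩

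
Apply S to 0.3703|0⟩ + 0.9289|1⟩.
0.3703|0⟩ + 0.9289i|1⟩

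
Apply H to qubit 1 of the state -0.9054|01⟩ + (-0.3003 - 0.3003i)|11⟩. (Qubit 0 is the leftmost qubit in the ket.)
-0.6402|00⟩ + 0.6402|01⟩ + (-0.2123 - 0.2123i)|10⟩ + (0.2123 + 0.2123i)|11⟩

H on qubit 1 mixes each pair of kets that differ only in qubit 1: amplitudes (a, b) of (|…0…⟩, |…1…⟩) become ((a + b)/√2, (a − b)/√2). Kets absent from the input have amplitude 0.
(|00⟩, |01⟩): (a, b) = (0, -0.9054) → (-0.6402, 0.6402)
(|10⟩, |11⟩): (a, b) = (0, (-0.3003 - 0.3003i)) → ((-0.2123 - 0.2123i), (0.2123 + 0.2123i))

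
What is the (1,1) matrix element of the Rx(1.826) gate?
0.6114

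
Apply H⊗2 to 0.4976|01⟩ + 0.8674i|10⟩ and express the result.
(0.2488 + 0.4337i)|00⟩ + (-0.2488 + 0.4337i)|01⟩ + (0.2488 - 0.4337i)|10⟩ + (-0.2488 - 0.4337i)|11⟩

H⊗2 gives amp(|y⟩) = (1/2) Σ_x (−1)^(x·y) amp(|x⟩), where x·y is the number of positions in which both x and y have a 1.
|00⟩: (0.4976 + 0.8674i)/2 = (0.2488 + 0.4337i)
|01⟩: (-0.4976 + 0.8674i)/2 = (-0.2488 + 0.4337i)
|10⟩: (0.4976 - 0.8674i)/2 = (0.2488 - 0.4337i)
|11⟩: (-0.4976 - 0.8674i)/2 = (-0.2488 - 0.4337i)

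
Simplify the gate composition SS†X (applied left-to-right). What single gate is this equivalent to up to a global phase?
X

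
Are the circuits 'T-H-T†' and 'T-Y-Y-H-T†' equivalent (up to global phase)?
Yes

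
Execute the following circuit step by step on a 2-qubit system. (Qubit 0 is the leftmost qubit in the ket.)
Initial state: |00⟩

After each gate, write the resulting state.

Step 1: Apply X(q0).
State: |10⟩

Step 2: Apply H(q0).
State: 1/√2|00⟩ - 1/√2|10⟩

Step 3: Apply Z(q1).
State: 1/√2|00⟩ - 1/√2|10⟩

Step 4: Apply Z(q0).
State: 1/√2|00⟩ + 1/√2|10⟩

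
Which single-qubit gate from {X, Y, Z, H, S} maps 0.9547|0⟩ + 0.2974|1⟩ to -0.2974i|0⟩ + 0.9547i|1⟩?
Y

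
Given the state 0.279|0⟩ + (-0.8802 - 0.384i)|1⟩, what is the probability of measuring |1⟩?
0.9222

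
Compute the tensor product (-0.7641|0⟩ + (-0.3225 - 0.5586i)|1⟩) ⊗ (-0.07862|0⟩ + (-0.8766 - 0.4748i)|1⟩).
0.06007|00⟩ + (0.6698 + 0.3628i)|01⟩ + (0.02535 + 0.04392i)|10⟩ + (0.01748 + 0.6428i)|11⟩

amp(|b₁b₂…⟩) = product of the factor amplitudes for bits b₁, b₂, …; only kets whose every factor amplitude is nonzero survive.
|00⟩: (-0.7641)(-0.07862) = 0.06007
|01⟩: (-0.7641)(-0.8766 - 0.4748i) = (0.6698 + 0.3628i)
|10⟩: (-0.3225 - 0.5586i)(-0.07862) = (0.02535 + 0.04392i)
|11⟩: (-0.3225 - 0.5586i)(-0.8766 - 0.4748i) = (0.01748 + 0.6428i)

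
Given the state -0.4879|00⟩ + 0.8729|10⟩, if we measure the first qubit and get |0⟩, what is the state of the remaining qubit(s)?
-|0⟩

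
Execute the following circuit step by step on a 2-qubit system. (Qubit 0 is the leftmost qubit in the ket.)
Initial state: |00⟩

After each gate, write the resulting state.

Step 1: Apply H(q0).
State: 1/√2|00⟩ + 1/√2|10⟩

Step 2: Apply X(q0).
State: 1/√2|00⟩ + 1/√2|10⟩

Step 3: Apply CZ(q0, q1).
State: 1/√2|00⟩ + 1/√2|10⟩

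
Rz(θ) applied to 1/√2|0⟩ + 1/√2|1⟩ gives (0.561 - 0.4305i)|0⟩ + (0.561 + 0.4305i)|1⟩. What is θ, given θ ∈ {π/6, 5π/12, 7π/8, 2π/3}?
5π/12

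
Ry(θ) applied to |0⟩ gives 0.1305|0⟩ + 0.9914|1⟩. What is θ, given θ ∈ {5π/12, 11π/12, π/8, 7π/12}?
11π/12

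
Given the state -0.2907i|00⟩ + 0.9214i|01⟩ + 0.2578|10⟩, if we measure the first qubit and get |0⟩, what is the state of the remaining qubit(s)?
-0.3009i|0⟩ + 0.9537i|1⟩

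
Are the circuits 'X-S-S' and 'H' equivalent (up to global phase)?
No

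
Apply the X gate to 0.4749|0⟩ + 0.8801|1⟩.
0.8801|0⟩ + 0.4749|1⟩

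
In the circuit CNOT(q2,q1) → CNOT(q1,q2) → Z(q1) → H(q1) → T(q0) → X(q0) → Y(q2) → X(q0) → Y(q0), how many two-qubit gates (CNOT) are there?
2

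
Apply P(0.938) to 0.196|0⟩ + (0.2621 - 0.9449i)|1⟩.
0.196|0⟩ + (0.917 - 0.3475i)|1⟩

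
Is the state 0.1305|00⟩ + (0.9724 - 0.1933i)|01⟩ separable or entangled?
Separable

Writing the state as a|00⟩ + b|01⟩ + c|10⟩ + d|11⟩, it is a product state iff ad − bc = 0.
Here (a, b, c, d) = (0.1305, (0.9724 - 0.1933i), 0, 0): ad − bc = (0.1305)(0) − (0.9724 - 0.1933i)(0) = 0, so the state is separable.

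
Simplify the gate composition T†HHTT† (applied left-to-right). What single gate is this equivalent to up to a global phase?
T†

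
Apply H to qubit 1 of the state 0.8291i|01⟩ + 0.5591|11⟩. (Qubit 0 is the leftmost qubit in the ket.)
0.5863i|00⟩ - 0.5863i|01⟩ + 0.3953|10⟩ - 0.3953|11⟩

H on qubit 1 mixes each pair of kets that differ only in qubit 1: amplitudes (a, b) of (|…0…⟩, |…1…⟩) become ((a + b)/√2, (a − b)/√2). Kets absent from the input have amplitude 0.
(|00⟩, |01⟩): (a, b) = (0, 0.8291i) → (0.5863i, -0.5863i)
(|10⟩, |11⟩): (a, b) = (0, 0.5591) → (0.3953, -0.3953)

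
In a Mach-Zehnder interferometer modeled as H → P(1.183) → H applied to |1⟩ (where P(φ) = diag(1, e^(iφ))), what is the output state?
(0.3109 - 0.4629i)|0⟩ + (0.6891 + 0.4629i)|1⟩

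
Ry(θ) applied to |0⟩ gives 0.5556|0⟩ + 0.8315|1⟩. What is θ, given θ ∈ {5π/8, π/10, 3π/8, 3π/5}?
5π/8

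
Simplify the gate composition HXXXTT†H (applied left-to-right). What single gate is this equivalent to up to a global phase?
Z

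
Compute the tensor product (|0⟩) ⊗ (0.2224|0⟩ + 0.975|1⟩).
0.2224|00⟩ + 0.975|01⟩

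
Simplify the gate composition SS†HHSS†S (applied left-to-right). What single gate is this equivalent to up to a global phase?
S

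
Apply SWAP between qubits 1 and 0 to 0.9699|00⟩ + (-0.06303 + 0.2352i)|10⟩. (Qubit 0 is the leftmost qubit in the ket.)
0.9699|00⟩ + (-0.06303 + 0.2352i)|01⟩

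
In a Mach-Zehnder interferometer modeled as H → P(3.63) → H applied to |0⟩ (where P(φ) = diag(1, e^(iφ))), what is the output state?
(0.05846 - 0.2346i)|0⟩ + (0.9415 + 0.2346i)|1⟩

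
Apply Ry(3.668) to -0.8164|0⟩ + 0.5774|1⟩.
-0.3451|0⟩ - 0.9385|1⟩

Ry(3.668) = [[cos(θ/2), −sin(θ/2)], [sin(θ/2), cos(θ/2)]]; θ = 3.668, cos(θ/2) ≈ -0.260175, sin(θ/2) ≈ 0.965561.
With a = amp(|0⟩) = -0.8164 and b = amp(|1⟩) = 0.5774:
new amp(|0⟩) = (-0.260175)·a + (-0.965561)·b = -0.3451
new amp(|1⟩) = (0.965561)·a + (-0.260175)·b = -0.9385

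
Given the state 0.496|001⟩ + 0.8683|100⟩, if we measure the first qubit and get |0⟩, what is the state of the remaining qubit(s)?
|01⟩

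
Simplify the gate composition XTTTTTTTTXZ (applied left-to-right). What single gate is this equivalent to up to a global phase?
Z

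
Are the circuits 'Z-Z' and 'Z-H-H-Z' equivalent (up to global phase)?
Yes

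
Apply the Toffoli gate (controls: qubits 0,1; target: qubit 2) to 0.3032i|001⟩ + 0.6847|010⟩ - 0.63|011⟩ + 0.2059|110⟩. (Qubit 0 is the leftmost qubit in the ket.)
0.3032i|001⟩ + 0.6847|010⟩ - 0.63|011⟩ + 0.2059|111⟩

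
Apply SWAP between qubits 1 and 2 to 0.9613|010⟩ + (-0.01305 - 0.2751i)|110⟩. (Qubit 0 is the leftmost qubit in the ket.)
0.9613|001⟩ + (-0.01305 - 0.2751i)|101⟩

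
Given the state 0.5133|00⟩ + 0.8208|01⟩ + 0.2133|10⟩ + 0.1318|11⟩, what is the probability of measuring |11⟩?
0.01737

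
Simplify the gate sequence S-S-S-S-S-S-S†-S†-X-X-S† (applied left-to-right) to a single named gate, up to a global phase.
S†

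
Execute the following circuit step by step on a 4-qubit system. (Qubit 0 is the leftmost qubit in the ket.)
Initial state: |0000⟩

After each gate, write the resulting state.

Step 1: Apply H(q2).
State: 1/√2|0000⟩ + 1/√2|0010⟩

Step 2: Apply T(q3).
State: 1/√2|0000⟩ + 1/√2|0010⟩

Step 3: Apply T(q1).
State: 1/√2|0000⟩ + 1/√2|0010⟩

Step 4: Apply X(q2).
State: 1/√2|0000⟩ + 1/√2|0010⟩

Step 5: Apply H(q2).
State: |0000⟩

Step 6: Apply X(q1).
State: |0100⟩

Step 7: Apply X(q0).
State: |1100⟩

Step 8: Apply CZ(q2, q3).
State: |1100⟩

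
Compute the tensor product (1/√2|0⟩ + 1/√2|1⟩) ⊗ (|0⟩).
1/√2|00⟩ + 1/√2|10⟩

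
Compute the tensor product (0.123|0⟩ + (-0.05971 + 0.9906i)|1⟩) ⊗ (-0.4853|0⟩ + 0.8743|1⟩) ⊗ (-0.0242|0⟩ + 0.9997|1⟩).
0.001445|000⟩ - 0.05967|001⟩ - 0.002602|010⟩ + 0.1075|011⟩ + (-0.0007012 + 0.01163i)|100⟩ + (0.02897 - 0.4806i)|101⟩ + (0.001263 - 0.02096i)|110⟩ + (-0.05219 + 0.8658i)|111⟩

amp(|b₁b₂…⟩) = product of the factor amplitudes for bits b₁, b₂, …; only kets whose every factor amplitude is nonzero survive.
|000⟩: (0.123)(-0.4853)(-0.0242) = 0.001445
|001⟩: (0.123)(-0.4853)(0.9997) = -0.05967
|010⟩: (0.123)(0.8743)(-0.0242) = -0.002602
|011⟩: (0.123)(0.8743)(0.9997) = 0.1075
|100⟩: (-0.05971 + 0.9906i)(-0.4853)(-0.0242) = (-0.0007012 + 0.01163i)
|101⟩: (-0.05971 + 0.9906i)(-0.4853)(0.9997) = (0.02897 - 0.4806i)
|110⟩: (-0.05971 + 0.9906i)(0.8743)(-0.0242) = (0.001263 - 0.02096i)
|111⟩: (-0.05971 + 0.9906i)(0.8743)(0.9997) = (-0.05219 + 0.8658i)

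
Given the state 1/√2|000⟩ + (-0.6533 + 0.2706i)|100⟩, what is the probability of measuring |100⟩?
0.5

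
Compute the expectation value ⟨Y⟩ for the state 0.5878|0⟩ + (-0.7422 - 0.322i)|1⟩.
-0.3785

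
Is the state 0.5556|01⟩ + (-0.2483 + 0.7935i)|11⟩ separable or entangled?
Separable

Writing the state as a|00⟩ + b|01⟩ + c|10⟩ + d|11⟩, it is a product state iff ad − bc = 0.
Here (a, b, c, d) = (0, 0.5556, 0, (-0.2483 + 0.7935i)): ad − bc = (0)(-0.2483 + 0.7935i) − (0.5556)(0) = 0, so the state is separable.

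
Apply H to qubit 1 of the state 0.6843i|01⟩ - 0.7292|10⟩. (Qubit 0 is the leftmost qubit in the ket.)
0.4839i|00⟩ - 0.4839i|01⟩ - 0.5156|10⟩ - 0.5156|11⟩

H on qubit 1 mixes each pair of kets that differ only in qubit 1: amplitudes (a, b) of (|…0…⟩, |…1…⟩) become ((a + b)/√2, (a − b)/√2). Kets absent from the input have amplitude 0.
(|00⟩, |01⟩): (a, b) = (0, 0.6843i) → (0.4839i, -0.4839i)
(|10⟩, |11⟩): (a, b) = (-0.7292, 0) → (-0.5156, -0.5156)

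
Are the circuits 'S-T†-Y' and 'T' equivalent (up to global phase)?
No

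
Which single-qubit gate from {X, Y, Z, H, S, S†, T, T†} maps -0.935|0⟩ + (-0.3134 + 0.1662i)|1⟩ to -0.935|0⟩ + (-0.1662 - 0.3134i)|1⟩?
S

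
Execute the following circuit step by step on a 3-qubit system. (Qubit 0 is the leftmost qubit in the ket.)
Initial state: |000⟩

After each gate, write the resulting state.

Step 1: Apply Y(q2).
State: i|001⟩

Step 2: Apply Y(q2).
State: |000⟩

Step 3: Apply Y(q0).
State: i|100⟩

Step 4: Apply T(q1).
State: i|100⟩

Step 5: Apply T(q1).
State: i|100⟩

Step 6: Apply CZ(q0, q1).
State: i|100⟩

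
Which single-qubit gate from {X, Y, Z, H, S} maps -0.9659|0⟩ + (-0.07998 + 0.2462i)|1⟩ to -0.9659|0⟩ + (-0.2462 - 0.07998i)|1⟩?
S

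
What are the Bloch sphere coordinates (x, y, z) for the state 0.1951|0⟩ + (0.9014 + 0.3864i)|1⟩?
(0.3517, 0.1508, -0.9238)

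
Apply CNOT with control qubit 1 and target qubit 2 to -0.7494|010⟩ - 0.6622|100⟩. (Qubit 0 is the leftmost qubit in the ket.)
-0.7494|011⟩ - 0.6622|100⟩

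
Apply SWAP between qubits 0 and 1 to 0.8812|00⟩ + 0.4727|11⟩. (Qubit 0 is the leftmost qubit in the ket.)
0.8812|00⟩ + 0.4727|11⟩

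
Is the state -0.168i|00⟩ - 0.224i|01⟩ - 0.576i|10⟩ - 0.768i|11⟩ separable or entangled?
Separable

Writing the state as a|00⟩ + b|01⟩ + c|10⟩ + d|11⟩, it is a product state iff ad − bc = 0.
Here (a, b, c, d) = (-0.168i, -0.224i, -0.576i, -0.768i): ad − bc = (-0.168i)(-0.768i) − (-0.224i)(-0.576i) = 0, so the state is separable.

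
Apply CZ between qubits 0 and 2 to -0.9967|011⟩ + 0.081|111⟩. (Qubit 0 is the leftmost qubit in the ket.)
-0.9967|011⟩ - 0.081|111⟩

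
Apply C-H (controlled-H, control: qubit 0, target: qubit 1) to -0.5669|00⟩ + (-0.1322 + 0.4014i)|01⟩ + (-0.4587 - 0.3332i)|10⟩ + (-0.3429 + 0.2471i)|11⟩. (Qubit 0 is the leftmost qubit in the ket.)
-0.5669|00⟩ + (-0.1322 + 0.4014i)|01⟩ + (-0.5668 - 0.06088i)|10⟩ + (-0.08188 - 0.4103i)|11⟩

C-H leaves the control-|0⟩ kets |00⟩, |01⟩ unchanged and applies H to qubit 1 on the control-|1⟩ pair (|10⟩, |11⟩).
H = [[1/√2, 1/√2], [1/√2, -1/√2]].
With a = amp(|10⟩) = (-0.4587 - 0.3332i) and b = amp(|11⟩) = (-0.3429 + 0.2471i):
new amp(|10⟩) = (1/√2)·a + (1/√2)·b = (-0.5668 - 0.06088i)
new amp(|11⟩) = (1/√2)·a + (-1/√2)·b = (-0.08188 - 0.4103i)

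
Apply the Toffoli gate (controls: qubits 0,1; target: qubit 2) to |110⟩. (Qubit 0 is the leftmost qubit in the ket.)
|111⟩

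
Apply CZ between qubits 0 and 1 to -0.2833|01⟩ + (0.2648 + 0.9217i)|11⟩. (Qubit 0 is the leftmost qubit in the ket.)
-0.2833|01⟩ + (-0.2648 - 0.9217i)|11⟩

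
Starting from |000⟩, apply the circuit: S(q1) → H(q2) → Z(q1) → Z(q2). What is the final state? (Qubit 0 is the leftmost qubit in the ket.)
1/√2|000⟩ - 1/√2|001⟩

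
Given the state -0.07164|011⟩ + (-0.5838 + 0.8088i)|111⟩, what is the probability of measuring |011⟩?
0.005132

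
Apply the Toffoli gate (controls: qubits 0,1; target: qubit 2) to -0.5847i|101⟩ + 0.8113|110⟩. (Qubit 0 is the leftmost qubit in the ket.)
-0.5847i|101⟩ + 0.8113|111⟩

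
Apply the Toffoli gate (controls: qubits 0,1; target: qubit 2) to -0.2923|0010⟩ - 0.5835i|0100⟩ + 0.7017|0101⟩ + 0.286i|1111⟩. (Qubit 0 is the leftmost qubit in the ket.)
-0.2923|0010⟩ - 0.5835i|0100⟩ + 0.7017|0101⟩ + 0.286i|1101⟩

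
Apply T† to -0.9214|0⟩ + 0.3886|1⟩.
-0.9214|0⟩ + (0.2748 - 0.2748i)|1⟩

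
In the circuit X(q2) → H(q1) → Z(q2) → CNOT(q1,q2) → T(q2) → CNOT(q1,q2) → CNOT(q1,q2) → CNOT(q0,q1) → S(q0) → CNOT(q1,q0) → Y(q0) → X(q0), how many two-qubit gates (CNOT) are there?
5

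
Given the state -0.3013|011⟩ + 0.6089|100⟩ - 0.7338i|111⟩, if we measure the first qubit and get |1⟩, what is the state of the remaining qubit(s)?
0.6386|00⟩ - 0.7696i|11⟩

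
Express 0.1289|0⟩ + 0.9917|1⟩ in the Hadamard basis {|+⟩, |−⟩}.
0.7924|+⟩ - 0.6101|−⟩

With |ψ⟩ = α|0⟩ + β|1⟩, the Hadamard-basis coefficients are ⟨+|ψ⟩ = (α + β)/√2 and ⟨−|ψ⟩ = (α − β)/√2.
Here α = 0.1289, β = 0.9917: (α + β)/√2 = 0.7924, (α − β)/√2 = -0.6101.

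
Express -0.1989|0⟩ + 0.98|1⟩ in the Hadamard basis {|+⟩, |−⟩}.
0.5523|+⟩ - 0.8336|−⟩

With |ψ⟩ = α|0⟩ + β|1⟩, the Hadamard-basis coefficients are ⟨+|ψ⟩ = (α + β)/√2 and ⟨−|ψ⟩ = (α − β)/√2.
Here α = -0.1989, β = 0.98: (α + β)/√2 = 0.5523, (α − β)/√2 = -0.8336.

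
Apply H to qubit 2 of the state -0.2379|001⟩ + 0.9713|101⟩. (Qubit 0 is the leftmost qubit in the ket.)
-0.1682|000⟩ + 0.1682|001⟩ + 0.6868|100⟩ - 0.6868|101⟩

H on qubit 2 mixes each pair of kets that differ only in qubit 2: amplitudes (a, b) of (|…0…⟩, |…1…⟩) become ((a + b)/√2, (a − b)/√2). Kets absent from the input have amplitude 0.
(|000⟩, |001⟩): (a, b) = (0, -0.2379) → (-0.1682, 0.1682)
(|100⟩, |101⟩): (a, b) = (0, 0.9713) → (0.6868, -0.6868)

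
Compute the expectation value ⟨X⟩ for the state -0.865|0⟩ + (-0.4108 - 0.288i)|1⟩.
0.7107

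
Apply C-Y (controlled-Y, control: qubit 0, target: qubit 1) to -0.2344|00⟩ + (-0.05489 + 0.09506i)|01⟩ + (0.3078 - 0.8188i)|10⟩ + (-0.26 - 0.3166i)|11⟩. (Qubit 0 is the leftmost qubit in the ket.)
-0.2344|00⟩ + (-0.05489 + 0.09506i)|01⟩ + (-0.3166 + 0.26i)|10⟩ + (0.8188 + 0.3078i)|11⟩

C-Y leaves the control-|0⟩ kets |00⟩, |01⟩ unchanged and applies Y to qubit 1 on the control-|1⟩ pair (|10⟩, |11⟩).
Y = [[0, -i], [i, 0]].
With a = amp(|10⟩) = (0.3078 - 0.8188i) and b = amp(|11⟩) = (-0.26 - 0.3166i):
new amp(|10⟩) = (-i)·b = (-0.3166 + 0.26i)
new amp(|11⟩) = (i)·a = (0.8188 + 0.3078i)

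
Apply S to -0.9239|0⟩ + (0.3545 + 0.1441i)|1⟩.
-0.9239|0⟩ + (-0.1441 + 0.3545i)|1⟩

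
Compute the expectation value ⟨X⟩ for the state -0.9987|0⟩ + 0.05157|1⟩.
-0.103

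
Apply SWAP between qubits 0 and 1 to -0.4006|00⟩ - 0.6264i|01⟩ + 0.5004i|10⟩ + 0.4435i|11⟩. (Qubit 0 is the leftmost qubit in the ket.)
-0.4006|00⟩ + 0.5004i|01⟩ - 0.6264i|10⟩ + 0.4435i|11⟩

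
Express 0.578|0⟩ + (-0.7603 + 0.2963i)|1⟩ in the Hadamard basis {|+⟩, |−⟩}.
(-0.1289 + 0.2095i)|+⟩ + (0.9463 - 0.2095i)|−⟩

With |ψ⟩ = α|0⟩ + β|1⟩, the Hadamard-basis coefficients are ⟨+|ψ⟩ = (α + β)/√2 and ⟨−|ψ⟩ = (α − β)/√2.
Here α = 0.578, β = (-0.7603 + 0.2963i): (α + β)/√2 = (-0.1289 + 0.2095i), (α − β)/√2 = (0.9463 - 0.2095i).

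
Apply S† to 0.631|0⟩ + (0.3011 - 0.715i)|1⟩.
0.631|0⟩ + (-0.715 - 0.3011i)|1⟩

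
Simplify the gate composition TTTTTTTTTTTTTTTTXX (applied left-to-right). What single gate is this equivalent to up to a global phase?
I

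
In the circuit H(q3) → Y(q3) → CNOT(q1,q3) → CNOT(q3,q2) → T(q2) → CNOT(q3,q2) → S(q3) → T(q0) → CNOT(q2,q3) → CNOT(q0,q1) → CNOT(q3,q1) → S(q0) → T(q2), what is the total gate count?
13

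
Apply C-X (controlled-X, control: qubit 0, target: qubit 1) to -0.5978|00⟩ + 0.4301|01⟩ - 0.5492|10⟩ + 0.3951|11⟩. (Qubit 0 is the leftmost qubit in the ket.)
-0.5978|00⟩ + 0.4301|01⟩ + 0.3951|10⟩ - 0.5492|11⟩

C-X leaves the control-|0⟩ kets |00⟩, |01⟩ unchanged and applies X to qubit 1 on the control-|1⟩ pair (|10⟩, |11⟩).
X = [[0, 1], [1, 0]].
With a = amp(|10⟩) = -0.5492 and b = amp(|11⟩) = 0.3951:
new amp(|10⟩) = (1)·b = 0.3951
new amp(|11⟩) = (1)·a = -0.5492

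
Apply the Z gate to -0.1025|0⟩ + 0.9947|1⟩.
-0.1025|0⟩ - 0.9947|1⟩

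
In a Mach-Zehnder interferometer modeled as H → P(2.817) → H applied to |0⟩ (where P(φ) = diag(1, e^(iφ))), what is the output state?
(0.02611 + 0.1595i)|0⟩ + (0.9739 - 0.1595i)|1⟩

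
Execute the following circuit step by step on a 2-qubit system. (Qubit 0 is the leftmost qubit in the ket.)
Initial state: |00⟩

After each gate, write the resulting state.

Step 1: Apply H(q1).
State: 1/√2|00⟩ + 1/√2|01⟩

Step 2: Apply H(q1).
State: |00⟩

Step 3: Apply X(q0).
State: |10⟩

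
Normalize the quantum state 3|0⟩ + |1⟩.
0.9487|0⟩ + 0.3162|1⟩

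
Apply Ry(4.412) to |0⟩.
-0.5933|0⟩ + 0.805|1⟩

Ry(4.412) = [[cos(θ/2), −sin(θ/2)], [sin(θ/2), cos(θ/2)]]; θ = 4.412, cos(θ/2) ≈ -0.593341, sin(θ/2) ≈ 0.804951.
With a = amp(|0⟩) = 1 and b = amp(|1⟩) = 0:
new amp(|0⟩) = (-0.593341)·a + (-0.804951)·b = -0.5933
new amp(|1⟩) = (0.804951)·a + (-0.593341)·b = 0.805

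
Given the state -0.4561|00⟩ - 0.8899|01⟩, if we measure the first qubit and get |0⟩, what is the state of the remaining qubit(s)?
-0.4561|0⟩ - 0.8899|1⟩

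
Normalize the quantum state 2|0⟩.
|0⟩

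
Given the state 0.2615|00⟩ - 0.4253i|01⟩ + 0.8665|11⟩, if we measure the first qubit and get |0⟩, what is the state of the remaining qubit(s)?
0.5238|0⟩ - 0.8519i|1⟩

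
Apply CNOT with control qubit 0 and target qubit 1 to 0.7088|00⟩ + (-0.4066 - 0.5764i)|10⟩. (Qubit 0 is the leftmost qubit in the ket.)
0.7088|00⟩ + (-0.4066 - 0.5764i)|11⟩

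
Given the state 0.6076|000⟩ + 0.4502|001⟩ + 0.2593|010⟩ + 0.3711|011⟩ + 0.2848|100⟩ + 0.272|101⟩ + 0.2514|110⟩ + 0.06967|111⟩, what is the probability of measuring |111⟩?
0.004854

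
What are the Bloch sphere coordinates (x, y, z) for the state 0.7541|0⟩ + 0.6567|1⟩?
(0.9904, 0, 0.1374)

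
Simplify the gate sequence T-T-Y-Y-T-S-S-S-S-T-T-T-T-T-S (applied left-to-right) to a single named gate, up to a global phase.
S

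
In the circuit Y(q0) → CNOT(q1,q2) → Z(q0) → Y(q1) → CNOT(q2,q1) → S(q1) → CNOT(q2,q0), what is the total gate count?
7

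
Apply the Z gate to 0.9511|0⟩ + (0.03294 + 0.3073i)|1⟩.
0.9511|0⟩ + (-0.03294 - 0.3073i)|1⟩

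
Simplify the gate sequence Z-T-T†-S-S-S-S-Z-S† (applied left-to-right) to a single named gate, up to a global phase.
S†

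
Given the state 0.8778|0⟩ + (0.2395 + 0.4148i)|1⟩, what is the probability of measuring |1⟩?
0.2294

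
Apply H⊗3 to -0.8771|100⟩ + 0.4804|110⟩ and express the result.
-0.1403|000⟩ - 0.1403|001⟩ - 0.4799|010⟩ - 0.4799|011⟩ + 0.1403|100⟩ + 0.1403|101⟩ + 0.4799|110⟩ + 0.4799|111⟩

H⊗3 gives amp(|y⟩) = (1/2√2) Σ_x (−1)^(x·y) amp(|x⟩), where x·y is the number of positions in which both x and y have a 1.
|000⟩: (-0.8771 + 0.4804)/(2√2) = -0.1403
|001⟩: (-0.8771 + 0.4804)/(2√2) = -0.1403
|010⟩: (-0.8771 - 0.4804)/(2√2) = -0.4799
|011⟩: (-0.8771 - 0.4804)/(2√2) = -0.4799
|100⟩: (0.8771 - 0.4804)/(2√2) = 0.1403
|101⟩: (0.8771 - 0.4804)/(2√2) = 0.1403
|110⟩: (0.8771 + 0.4804)/(2√2) = 0.4799
|111⟩: (0.8771 + 0.4804)/(2√2) = 0.4799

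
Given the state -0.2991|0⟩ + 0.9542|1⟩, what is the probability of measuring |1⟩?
0.9105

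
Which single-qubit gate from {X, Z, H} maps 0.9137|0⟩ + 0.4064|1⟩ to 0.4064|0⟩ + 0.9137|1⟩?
X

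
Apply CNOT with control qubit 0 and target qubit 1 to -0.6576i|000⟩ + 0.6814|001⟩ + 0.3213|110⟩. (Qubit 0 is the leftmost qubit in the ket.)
-0.6576i|000⟩ + 0.6814|001⟩ + 0.3213|100⟩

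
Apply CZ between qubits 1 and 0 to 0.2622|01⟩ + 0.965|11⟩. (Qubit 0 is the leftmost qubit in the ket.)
0.2622|01⟩ - 0.965|11⟩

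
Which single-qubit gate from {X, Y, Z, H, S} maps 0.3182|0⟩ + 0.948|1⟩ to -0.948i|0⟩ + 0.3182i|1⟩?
Y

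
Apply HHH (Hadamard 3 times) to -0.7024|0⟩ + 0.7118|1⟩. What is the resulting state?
0.006647|0⟩ - |1⟩

H² = I, so H^3 = H: a single Hadamard. With (a, b) = (-0.7024, 0.7118), H gives ((a + b)/√2, (a − b)/√2) = (0.006647, -1).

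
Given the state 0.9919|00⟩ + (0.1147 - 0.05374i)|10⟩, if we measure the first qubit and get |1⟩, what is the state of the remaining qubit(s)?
(0.9055 - 0.4243i)|0⟩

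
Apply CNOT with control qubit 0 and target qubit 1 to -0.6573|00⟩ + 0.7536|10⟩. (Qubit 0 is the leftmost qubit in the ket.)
-0.6573|00⟩ + 0.7536|11⟩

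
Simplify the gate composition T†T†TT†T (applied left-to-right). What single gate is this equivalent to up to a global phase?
T†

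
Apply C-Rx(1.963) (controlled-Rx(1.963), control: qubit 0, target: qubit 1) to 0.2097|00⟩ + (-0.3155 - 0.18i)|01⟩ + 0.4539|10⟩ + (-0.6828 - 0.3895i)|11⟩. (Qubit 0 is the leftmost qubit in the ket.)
0.2097|00⟩ + (-0.3155 - 0.18i)|01⟩ + (-0.07154 + 0.5676i)|10⟩ + (-0.3795 - 0.5938i)|11⟩

C-Rx(1.963) leaves the control-|0⟩ kets |00⟩, |01⟩ unchanged and applies Rx(1.963) to qubit 1 on the control-|1⟩ pair (|10⟩, |11⟩).
Rx(1.963) = [[cos(θ/2), −i·sin(θ/2)], [−i·sin(θ/2), cos(θ/2)]]; θ = 1.963, cos(θ/2) ≈ 0.555776, sin(θ/2) ≈ 0.831332.
With a = amp(|10⟩) = 0.4539 and b = amp(|11⟩) = (-0.6828 - 0.3895i):
new amp(|10⟩) = (0.555776)·a + (-0.831332i)·b = (-0.07154 + 0.5676i)
new amp(|11⟩) = (-0.831332i)·a + (0.555776)·b = (-0.3795 - 0.5938i)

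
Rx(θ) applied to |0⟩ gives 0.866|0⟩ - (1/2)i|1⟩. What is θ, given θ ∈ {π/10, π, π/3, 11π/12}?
π/3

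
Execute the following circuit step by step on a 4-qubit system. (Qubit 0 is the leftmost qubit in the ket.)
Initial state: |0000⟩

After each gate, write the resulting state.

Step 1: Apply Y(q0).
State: i|1000⟩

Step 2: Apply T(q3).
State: i|1000⟩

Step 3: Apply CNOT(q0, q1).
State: i|1100⟩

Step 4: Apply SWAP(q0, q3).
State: i|0101⟩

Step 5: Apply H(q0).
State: (1/√2)i|0101⟩ + (1/√2)i|1101⟩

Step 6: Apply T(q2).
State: (1/√2)i|0101⟩ + (1/√2)i|1101⟩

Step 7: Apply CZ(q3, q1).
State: -(1/√2)i|0101⟩ - (1/√2)i|1101⟩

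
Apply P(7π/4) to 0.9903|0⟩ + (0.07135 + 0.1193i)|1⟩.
0.9903|0⟩ + (0.1348 + 0.03391i)|1⟩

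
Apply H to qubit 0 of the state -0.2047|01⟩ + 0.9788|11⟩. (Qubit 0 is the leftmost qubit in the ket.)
0.5474|01⟩ - 0.8369|11⟩

H on qubit 0 mixes each pair of kets that differ only in qubit 0: amplitudes (a, b) of (|…0…⟩, |…1…⟩) become ((a + b)/√2, (a − b)/√2). Kets absent from the input have amplitude 0.
(|01⟩, |11⟩): (a, b) = (-0.2047, 0.9788) → (0.5474, -0.8369)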